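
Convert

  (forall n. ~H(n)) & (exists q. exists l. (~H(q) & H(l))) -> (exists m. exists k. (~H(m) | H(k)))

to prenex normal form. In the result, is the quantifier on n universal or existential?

existential

Rewrite implications/biconditionals: A → B as ¬A ∨ B.
  ~((forall n. ~H(n)) & (exists q. exists l. (~H(q) & H(l)))) | (exists m. exists k. (~H(m) | H(k)))
Drive negations inward (¬∀x A ≡ ∃x ¬A, ¬∃x A ≡ ∀x ¬A, De Morgan for ∧/∨):
  (exists n. H(n)) | (forall q. forall l. (H(q) | ~H(l))) | (exists m. exists k. (~H(m) | H(k)))
All bound variables are already distinct, so no renaming is needed.
Extract every quantifier outward, since the variables are now distinct and don't occur free across branches:
  exists n. forall q. forall l. exists m. exists k. (H(n) | H(q) | ~H(l) | ~H(m) | H(k))
The quantifier forall n sits under an odd number of negations (counting the antecedent side of each →), so it flips to exists n.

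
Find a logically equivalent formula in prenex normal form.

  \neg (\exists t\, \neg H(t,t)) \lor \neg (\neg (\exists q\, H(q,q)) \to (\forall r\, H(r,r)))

\forall t\, \forall q\, \exists r\, (H(t,t) \lor \neg H(q,q) \land \neg H(r,r))

First replace A → B with ¬A ∨ B.
  \neg (\exists t\, \neg H(t,t)) \lor \neg (\neg \neg (\exists q\, H(q,q)) \lor (\forall r\, H(r,r)))
Move each ¬ inward, flipping quantifiers it crosses:
  (\forall t\, H(t,t)) \lor (\forall q\, \neg H(q,q)) \land (\exists r\, \neg H(r,r))
All bound variables are already distinct, so no renaming is needed.
Extract every quantifier outward, since the variables are now distinct and don't occur free across branches:
  \forall t\, \forall q\, \exists r\, (H(t,t) \lor \neg H(q,q) \land \neg H(r,r))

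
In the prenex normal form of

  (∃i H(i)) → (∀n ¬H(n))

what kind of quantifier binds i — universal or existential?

Eliminate → and ↔ using ¬ and ∨.
  ¬(∃i H(i)) ∨ (∀n ¬H(n))
Drive negations inward (¬∀x A ≡ ∃x ¬A, ¬∃x A ≡ ∀x ¬A, De Morgan for ∧/∨):
  (∀i ¬H(i)) ∨ (∀n ¬H(n))
All bound variables are already distinct, so no renaming is needed.
Pull the quantifiers to the front (each side's bound variable is not free in the other side):
  ∀i ∀n (¬H(i) ∨ ¬H(n))
The quantifier ∃i sits under an odd number of negations (counting the antecedent side of each →), so it flips to ∀i.

universal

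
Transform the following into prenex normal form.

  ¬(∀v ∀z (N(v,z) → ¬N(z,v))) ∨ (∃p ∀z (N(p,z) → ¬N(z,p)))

Rewrite implications/biconditionals: A → B as ¬A ∨ B.
  ¬(∀v ∀z (¬N(v,z) ∨ ¬N(z,v))) ∨ (∃p ∀z (¬N(p,z) ∨ ¬N(z,p)))
Push ¬ through the quantifiers and connectives to reach negation normal form:
  (∃v ∃z (N(v,z) ∧ N(z,v))) ∨ (∃p ∀z (¬N(p,z) ∨ ¬N(z,p)))
Standardize variables apart so no two quantifiers bind the same name: z↦w.
  (∃v ∃z (N(v,z) ∧ N(z,v))) ∨ (∃p ∀w (¬N(p,w) ∨ ¬N(w,p)))
Pull the quantifiers to the front (each side's bound variable is not free in the other side):
  ∃v ∃z ∃p ∀w (N(v,z) ∧ N(z,v) ∨ ¬N(p,w) ∨ ¬N(w,p))

∃v ∃z ∃p ∀w (N(v,z) ∧ N(z,v) ∨ ¬N(p,w) ∨ ¬N(w,p))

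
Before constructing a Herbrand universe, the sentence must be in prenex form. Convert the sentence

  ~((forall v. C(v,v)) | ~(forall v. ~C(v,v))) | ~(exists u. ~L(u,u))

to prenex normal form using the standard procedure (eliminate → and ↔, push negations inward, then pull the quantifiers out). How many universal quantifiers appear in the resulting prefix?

2

Push ¬ through the quantifiers and connectives to reach negation normal form:
  (exists v. ~C(v,v)) & (forall v. ~C(v,v)) | (forall u. L(u,u))
Rename bound variables to avoid capture: v↦s.
  (exists v. ~C(v,v)) & (forall s. ~C(s,s)) | (forall u. L(u,u))
Pull the quantifiers to the front (each side's bound variable is not free in the other side):
  exists v. forall s. forall u. (~C(v,v) & ~C(s,s) | L(u,u))
The prefix is exists v forall s forall u: 2 universal, 1 existential.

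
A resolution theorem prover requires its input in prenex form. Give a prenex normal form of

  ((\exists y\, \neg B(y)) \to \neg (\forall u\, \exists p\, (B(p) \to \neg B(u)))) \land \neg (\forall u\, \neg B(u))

Eliminate → and ↔ using ¬ and ∨.
  (\neg (\exists y\, \neg B(y)) \lor \neg (\forall u\, \exists p\, (\neg B(p) \lor \neg B(u)))) \land \neg (\forall u\, \neg B(u))
Drive negations inward (¬∀x A ≡ ∃x ¬A, ¬∃x A ≡ ∀x ¬A, De Morgan for ∧/∨):
  ((\forall y\, B(y)) \lor (\exists u\, \forall p\, (B(p) \land B(u)))) \land (\exists u\, B(u))
Rename bound variables to avoid capture: u↦w.
  ((\forall y\, B(y)) \lor (\exists u\, \forall p\, (B(p) \land B(u)))) \land (\exists w\, B(w))
Finally move all quantifiers to the prefix:
  \forall y\, \exists u\, \forall p\, \exists w\, ((B(y) \lor B(p) \land B(u)) \land B(w))

\forall y\, \exists u\, \forall p\, \exists w\, ((B(y) \lor B(p) \land B(u)) \land B(w))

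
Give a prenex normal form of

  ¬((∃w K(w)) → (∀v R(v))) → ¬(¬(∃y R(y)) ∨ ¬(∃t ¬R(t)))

∀w ∀v ∃y ∃t (¬K(w) ∨ R(v) ∨ R(y) ∧ ¬R(t))

Eliminate → and ↔ using ¬ and ∨.
  ¬¬(¬(∃w K(w)) ∨ (∀v R(v))) ∨ ¬(¬(∃y R(y)) ∨ ¬(∃t ¬R(t)))
Drive negations inward (¬∀x A ≡ ∃x ¬A, ¬∃x A ≡ ∀x ¬A, De Morgan for ∧/∨):
  (∀w ¬K(w)) ∨ (∀v R(v)) ∨ (∃y R(y)) ∧ (∃t ¬R(t))
Extract every quantifier outward, since the variables are now distinct and don't occur free across branches:
  ∀w ∀v ∃y ∃t (¬K(w) ∨ R(v) ∨ R(y) ∧ ¬R(t))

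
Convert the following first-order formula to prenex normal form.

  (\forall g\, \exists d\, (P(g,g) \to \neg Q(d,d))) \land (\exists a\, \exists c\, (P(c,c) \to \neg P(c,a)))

\forall g\, \exists d\, \exists a\, \exists c\, ((\neg P(g,g) \lor \neg Q(d,d)) \land (\neg P(c,c) \lor \neg P(c,a)))

Eliminate → and ↔ using ¬ and ∨.
  (\forall g\, \exists d\, (\neg P(g,g) \lor \neg Q(d,d))) \land (\exists a\, \exists c\, (\neg P(c,c) \lor \neg P(c,a)))
All bound variables are already distinct, so no renaming is needed.
Extract every quantifier outward, since the variables are now distinct and don't occur free across branches:
  \forall g\, \exists d\, \exists a\, \exists c\, ((\neg P(g,g) \lor \neg Q(d,d)) \land (\neg P(c,c) \lor \neg P(c,a)))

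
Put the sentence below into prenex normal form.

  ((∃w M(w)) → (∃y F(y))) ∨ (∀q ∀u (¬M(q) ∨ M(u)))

Eliminate → and ↔ using ¬ and ∨.
  ¬(∃w M(w)) ∨ (∃y F(y)) ∨ (∀q ∀u (¬M(q) ∨ M(u)))
Move each ¬ inward, flipping quantifiers it crosses:
  (∀w ¬M(w)) ∨ (∃y F(y)) ∨ (∀q ∀u (¬M(q) ∨ M(u)))
All bound variables are already distinct, so no renaming is needed.
Extract every quantifier outward, since the variables are now distinct and don't occur free across branches:
  ∀w ∃y ∀q ∀u (¬M(w) ∨ F(y) ∨ ¬M(q) ∨ M(u))

∀w ∃y ∀q ∀u (¬M(w) ∨ F(y) ∨ ¬M(q) ∨ M(u))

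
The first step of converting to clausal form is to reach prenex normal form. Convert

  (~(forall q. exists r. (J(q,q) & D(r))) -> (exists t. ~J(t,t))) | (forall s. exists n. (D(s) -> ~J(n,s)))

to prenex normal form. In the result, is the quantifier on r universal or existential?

Rewrite implications/biconditionals: A → B as ¬A ∨ B.
  ~~(forall q. exists r. (J(q,q) & D(r))) | (exists t. ~J(t,t)) | (forall s. exists n. (~D(s) | ~J(n,s)))
Drive negations inward (¬∀x A ≡ ∃x ¬A, ¬∃x A ≡ ∀x ¬A, De Morgan for ∧/∨):
  (forall q. exists r. (J(q,q) & D(r))) | (exists t. ~J(t,t)) | (forall s. exists n. (~D(s) | ~J(n,s)))
All bound variables are already distinct, so no renaming is needed.
Finally move all quantifiers to the prefix:
  forall q. exists r. exists t. forall s. exists n. (J(q,q) & D(r) | ~J(t,t) | ~D(s) | ~J(n,s))
The quantifier exists r sits under an even number of negations (counting the antecedent side of each →), so it remains existential.

existential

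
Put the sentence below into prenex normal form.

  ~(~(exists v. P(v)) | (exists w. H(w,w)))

exists v. forall w. (P(v) & ~H(w,w))

Move each ¬ inward, flipping quantifiers it crosses:
  (exists v. P(v)) & (forall w. ~H(w,w))
Extract every quantifier outward, since the variables are now distinct and don't occur free across branches:
  exists v. forall w. (P(v) & ~H(w,w))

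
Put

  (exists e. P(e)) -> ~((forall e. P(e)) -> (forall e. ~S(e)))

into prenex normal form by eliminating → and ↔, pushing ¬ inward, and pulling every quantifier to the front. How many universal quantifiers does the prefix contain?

2

Eliminate → and ↔ using ¬ and ∨.
  ~(exists e. P(e)) | ~(~(forall e. P(e)) | (forall e. ~S(e)))
Push ¬ through the quantifiers and connectives to reach negation normal form:
  (forall e. ~P(e)) | (forall e. P(e)) & (exists e. S(e))
Give each quantifier a distinct variable: e↦x, e↦w1.
  (forall e. ~P(e)) | (forall x. P(x)) & (exists w1. S(w1))
Pull the quantifiers to the front (each side's bound variable is not free in the other side):
  forall e. forall x. exists w1. (~P(e) | P(x) & S(w1))
The prefix is forall e forall x exists w1: 2 universal, 1 existential.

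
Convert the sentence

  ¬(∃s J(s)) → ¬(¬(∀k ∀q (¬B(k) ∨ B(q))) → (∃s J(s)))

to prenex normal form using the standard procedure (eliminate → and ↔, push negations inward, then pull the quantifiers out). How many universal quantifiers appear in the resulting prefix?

First replace A → B with ¬A ∨ B.
  ¬¬(∃s J(s)) ∨ ¬(¬¬(∀k ∀q (¬B(k) ∨ B(q))) ∨ (∃s J(s)))
Push ¬ through the quantifiers and connectives to reach negation normal form:
  (∃s J(s)) ∨ (∃k ∃q (B(k) ∧ ¬B(q))) ∧ (∀s ¬J(s))
Give each quantifier a distinct variable: s↦v1.
  (∃s J(s)) ∨ (∃k ∃q (B(k) ∧ ¬B(q))) ∧ (∀v1 ¬J(v1))
Finally move all quantifiers to the prefix:
  ∃s ∃k ∃q ∀v1 (J(s) ∨ B(k) ∧ ¬B(q) ∧ ¬J(v1))
The prefix is ∃s ∃k ∃q ∀v1: 1 universal, 3 existential.

1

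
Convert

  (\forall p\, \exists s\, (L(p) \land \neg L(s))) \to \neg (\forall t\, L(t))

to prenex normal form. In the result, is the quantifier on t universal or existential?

Eliminate → and ↔ using ¬ and ∨.
  \neg (\forall p\, \exists s\, (L(p) \land \neg L(s))) \lor \neg (\forall t\, L(t))
Move each ¬ inward, flipping quantifiers it crosses:
  (\exists p\, \forall s\, (\neg L(p) \lor L(s))) \lor (\exists t\, \neg L(t))
All bound variables are already distinct, so no renaming is needed.
Finally move all quantifiers to the prefix:
  \exists p\, \forall s\, \exists t\, (\neg L(p) \lor L(s) \lor \neg L(t))
The quantifier \forall t sits under an odd number of negations (counting the antecedent side of each →), so it flips to \exists t.

existential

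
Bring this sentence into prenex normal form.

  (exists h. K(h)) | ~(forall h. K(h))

exists h. exists s. (K(h) | ~K(s))

Push ¬ through the quantifiers and connectives to reach negation normal form:
  (exists h. K(h)) | (exists h. ~K(h))
Give each quantifier a distinct variable: h↦s.
  (exists h. K(h)) | (exists s. ~K(s))
Pull the quantifiers to the front (each side's bound variable is not free in the other side):
  exists h. exists s. (K(h) | ~K(s))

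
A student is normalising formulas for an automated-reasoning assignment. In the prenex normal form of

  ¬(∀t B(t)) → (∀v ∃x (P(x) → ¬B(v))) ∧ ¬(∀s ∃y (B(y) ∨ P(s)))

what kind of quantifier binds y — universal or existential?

Rewrite implications/biconditionals: A → B as ¬A ∨ B.
  ¬¬(∀t B(t)) ∨ (∀v ∃x (¬P(x) ∨ ¬B(v))) ∧ ¬(∀s ∃y (B(y) ∨ P(s)))
Drive negations inward (¬∀x A ≡ ∃x ¬A, ¬∃x A ≡ ∀x ¬A, De Morgan for ∧/∨):
  (∀t B(t)) ∨ (∀v ∃x (¬P(x) ∨ ¬B(v))) ∧ (∃s ∀y (¬B(y) ∧ ¬P(s)))
All bound variables are already distinct, so no renaming is needed.
Finally move all quantifiers to the prefix:
  ∀t ∀v ∃x ∃s ∀y (B(t) ∨ (¬P(x) ∨ ¬B(v)) ∧ ¬B(y) ∧ ¬P(s))
The quantifier ∃y sits under an odd number of negations (counting the antecedent side of each →), so it flips to ∀y.

universal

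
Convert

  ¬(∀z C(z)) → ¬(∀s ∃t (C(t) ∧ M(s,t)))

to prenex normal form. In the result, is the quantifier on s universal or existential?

Rewrite implications/biconditionals: A → B as ¬A ∨ B.
  ¬¬(∀z C(z)) ∨ ¬(∀s ∃t (C(t) ∧ M(s,t)))
Drive negations inward (¬∀x A ≡ ∃x ¬A, ¬∃x A ≡ ∀x ¬A, De Morgan for ∧/∨):
  (∀z C(z)) ∨ (∃s ∀t (¬C(t) ∨ ¬M(s,t)))
All bound variables are already distinct, so no renaming is needed.
Pull the quantifiers to the front (each side's bound variable is not free in the other side):
  ∀z ∃s ∀t (C(z) ∨ ¬C(t) ∨ ¬M(s,t))
The quantifier ∀s sits under an odd number of negations (counting the antecedent side of each →), so it flips to ∃s.

existential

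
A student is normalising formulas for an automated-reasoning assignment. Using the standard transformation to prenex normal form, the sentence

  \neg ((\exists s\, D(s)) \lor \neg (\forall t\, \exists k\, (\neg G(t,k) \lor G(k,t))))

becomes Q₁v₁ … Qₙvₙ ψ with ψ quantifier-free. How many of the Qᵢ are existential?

Move each ¬ inward, flipping quantifiers it crosses:
  (\forall s\, \neg D(s)) \land (\forall t\, \exists k\, (\neg G(t,k) \lor G(k,t)))
All bound variables are already distinct, so no renaming is needed.
Finally move all quantifiers to the prefix:
  \forall s\, \forall t\, \exists k\, (\neg D(s) \land (\neg G(t,k) \lor G(k,t)))
The prefix is \forall s \forall t \exists k: 2 universal, 1 existential.

1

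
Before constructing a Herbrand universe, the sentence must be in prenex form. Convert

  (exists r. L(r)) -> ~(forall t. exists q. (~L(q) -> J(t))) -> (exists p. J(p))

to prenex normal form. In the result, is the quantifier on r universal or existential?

universal

Eliminate → and ↔ using ¬ and ∨.
  ~(exists r. L(r)) | ~~(forall t. exists q. (~~L(q) | J(t))) | (exists p. J(p))
Drive negations inward (¬∀x A ≡ ∃x ¬A, ¬∃x A ≡ ∀x ¬A, De Morgan for ∧/∨):
  (forall r. ~L(r)) | (forall t. exists q. (L(q) | J(t))) | (exists p. J(p))
All bound variables are already distinct, so no renaming is needed.
Extract every quantifier outward, since the variables are now distinct and don't occur free across branches:
  forall r. forall t. exists q. exists p. (~L(r) | L(q) | J(t) | J(p))
The quantifier exists r sits under an odd number of negations (counting the antecedent side of each →), so it flips to forall r.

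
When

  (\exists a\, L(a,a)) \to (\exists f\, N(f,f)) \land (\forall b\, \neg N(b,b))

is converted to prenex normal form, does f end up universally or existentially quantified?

Rewrite implications/biconditionals: A → B as ¬A ∨ B.
  \neg (\exists a\, L(a,a)) \lor (\exists f\, N(f,f)) \land (\forall b\, \neg N(b,b))
Move each ¬ inward, flipping quantifiers it crosses:
  (\forall a\, \neg L(a,a)) \lor (\exists f\, N(f,f)) \land (\forall b\, \neg N(b,b))
Pull the quantifiers to the front (each side's bound variable is not free in the other side):
  \forall a\, \exists f\, \forall b\, (\neg L(a,a) \lor N(f,f) \land \neg N(b,b))
The quantifier \exists f sits under an even number of negations (counting the antecedent side of each →), so it remains existential.

existential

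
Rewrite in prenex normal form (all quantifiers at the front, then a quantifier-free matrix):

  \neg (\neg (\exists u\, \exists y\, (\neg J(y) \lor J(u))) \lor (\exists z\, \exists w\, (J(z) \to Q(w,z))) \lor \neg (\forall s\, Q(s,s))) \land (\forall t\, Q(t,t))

\exists u\, \exists y\, \forall z\, \forall w\, \forall s\, \forall t\, ((\neg J(y) \lor J(u)) \land J(z) \land \neg Q(w,z) \land Q(s,s) \land Q(t,t))

First replace A → B with ¬A ∨ B.
  \neg (\neg (\exists u\, \exists y\, (\neg J(y) \lor J(u))) \lor (\exists z\, \exists w\, (\neg J(z) \lor Q(w,z))) \lor \neg (\forall s\, Q(s,s))) \land (\forall t\, Q(t,t))
Drive negations inward (¬∀x A ≡ ∃x ¬A, ¬∃x A ≡ ∀x ¬A, De Morgan for ∧/∨):
  (\exists u\, \exists y\, (\neg J(y) \lor J(u))) \land (\forall z\, \forall w\, (J(z) \land \neg Q(w,z))) \land (\forall s\, Q(s,s)) \land (\forall t\, Q(t,t))
All bound variables are already distinct, so no renaming is needed.
Pull the quantifiers to the front (each side's bound variable is not free in the other side):
  \exists u\, \exists y\, \forall z\, \forall w\, \forall s\, \forall t\, ((\neg J(y) \lor J(u)) \land J(z) \land \neg Q(w,z) \land Q(s,s) \land Q(t,t))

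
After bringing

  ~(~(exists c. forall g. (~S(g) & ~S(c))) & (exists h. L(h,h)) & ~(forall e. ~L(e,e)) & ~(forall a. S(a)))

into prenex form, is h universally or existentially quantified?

Move each ¬ inward, flipping quantifiers it crosses:
  (exists c. forall g. (~S(g) & ~S(c))) | (forall h. ~L(h,h)) | (forall e. ~L(e,e)) | (forall a. S(a))
Finally move all quantifiers to the prefix:
  exists c. forall g. forall h. forall e. forall a. (~S(g) & ~S(c) | ~L(h,h) | ~L(e,e) | S(a))
The quantifier exists h sits under an odd number of negations, so it flips to forall h.

universal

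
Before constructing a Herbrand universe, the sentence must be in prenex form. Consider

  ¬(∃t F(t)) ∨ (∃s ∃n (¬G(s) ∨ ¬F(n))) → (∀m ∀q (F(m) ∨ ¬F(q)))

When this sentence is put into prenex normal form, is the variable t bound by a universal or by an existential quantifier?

Rewrite implications/biconditionals: A → B as ¬A ∨ B.
  ¬(¬(∃t F(t)) ∨ (∃s ∃n (¬G(s) ∨ ¬F(n)))) ∨ (∀m ∀q (F(m) ∨ ¬F(q)))
Move each ¬ inward, flipping quantifiers it crosses:
  (∃t F(t)) ∧ (∀s ∀n (G(s) ∧ F(n))) ∨ (∀m ∀q (F(m) ∨ ¬F(q)))
All bound variables are already distinct, so no renaming is needed.
Finally move all quantifiers to the prefix:
  ∃t ∀s ∀n ∀m ∀q (F(t) ∧ G(s) ∧ F(n) ∨ F(m) ∨ ¬F(q))
The quantifier ∃t sits under an even number of negations (counting the antecedent side of each →), so it remains existential.

existential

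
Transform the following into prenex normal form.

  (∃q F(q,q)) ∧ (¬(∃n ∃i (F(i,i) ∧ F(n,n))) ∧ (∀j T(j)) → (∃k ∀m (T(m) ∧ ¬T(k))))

First replace A → B with ¬A ∨ B.
  (∃q F(q,q)) ∧ (¬(¬(∃n ∃i (F(i,i) ∧ F(n,n))) ∧ (∀j T(j))) ∨ (∃k ∀m (T(m) ∧ ¬T(k))))
Push ¬ through the quantifiers and connectives to reach negation normal form:
  (∃q F(q,q)) ∧ ((∃n ∃i (F(i,i) ∧ F(n,n))) ∨ (∃j ¬T(j)) ∨ (∃k ∀m (T(m) ∧ ¬T(k))))
All bound variables are already distinct, so no renaming is needed.
Finally move all quantifiers to the prefix:
  ∃q ∃n ∃i ∃j ∃k ∀m (F(q,q) ∧ (F(i,i) ∧ F(n,n) ∨ ¬T(j) ∨ T(m) ∧ ¬T(k)))

∃q ∃n ∃i ∃j ∃k ∀m (F(q,q) ∧ (F(i,i) ∧ F(n,n) ∨ ¬T(j) ∨ T(m) ∧ ¬T(k)))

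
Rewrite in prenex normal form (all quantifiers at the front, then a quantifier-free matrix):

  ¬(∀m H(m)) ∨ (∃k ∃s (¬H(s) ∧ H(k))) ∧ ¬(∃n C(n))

Move each ¬ inward, flipping quantifiers it crosses:
  (∃m ¬H(m)) ∨ (∃k ∃s (¬H(s) ∧ H(k))) ∧ (∀n ¬C(n))
All bound variables are already distinct, so no renaming is needed.
Extract every quantifier outward, since the variables are now distinct and don't occur free across branches:
  ∃m ∃k ∃s ∀n (¬H(m) ∨ ¬H(s) ∧ H(k) ∧ ¬C(n))

∃m ∃k ∃s ∀n (¬H(m) ∨ ¬H(s) ∧ H(k) ∧ ¬C(n))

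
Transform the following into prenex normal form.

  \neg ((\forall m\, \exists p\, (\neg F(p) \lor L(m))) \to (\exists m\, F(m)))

First replace A → B with ¬A ∨ B.
  \neg (\neg (\forall m\, \exists p\, (\neg F(p) \lor L(m))) \lor (\exists m\, F(m)))
Push ¬ through the quantifiers and connectives to reach negation normal form:
  (\forall m\, \exists p\, (\neg F(p) \lor L(m))) \land (\forall m\, \neg F(m))
Rename bound variables to avoid capture: m↦t.
  (\forall m\, \exists p\, (\neg F(p) \lor L(m))) \land (\forall t\, \neg F(t))
Pull the quantifiers to the front (each side's bound variable is not free in the other side):
  \forall m\, \exists p\, \forall t\, ((\neg F(p) \lor L(m)) \land \neg F(t))

\forall m\, \exists p\, \forall t\, ((\neg F(p) \lor L(m)) \land \neg F(t))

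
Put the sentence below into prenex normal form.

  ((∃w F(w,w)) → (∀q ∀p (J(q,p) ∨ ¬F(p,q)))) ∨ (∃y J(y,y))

Eliminate → and ↔ using ¬ and ∨.
  ¬(∃w F(w,w)) ∨ (∀q ∀p (J(q,p) ∨ ¬F(p,q))) ∨ (∃y J(y,y))
Push ¬ through the quantifiers and connectives to reach negation normal form:
  (∀w ¬F(w,w)) ∨ (∀q ∀p (J(q,p) ∨ ¬F(p,q))) ∨ (∃y J(y,y))
Finally move all quantifiers to the prefix:
  ∀w ∀q ∀p ∃y (¬F(w,w) ∨ J(q,p) ∨ ¬F(p,q) ∨ J(y,y))

∀w ∀q ∀p ∃y (¬F(w,w) ∨ J(q,p) ∨ ¬F(p,q) ∨ J(y,y))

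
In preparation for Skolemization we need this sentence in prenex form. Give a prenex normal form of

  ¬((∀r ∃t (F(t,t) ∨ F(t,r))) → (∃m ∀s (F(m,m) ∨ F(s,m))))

∀r ∃t ∀m ∃s ((F(t,t) ∨ F(t,r)) ∧ ¬F(m,m) ∧ ¬F(s,m))

First replace A → B with ¬A ∨ B.
  ¬(¬(∀r ∃t (F(t,t) ∨ F(t,r))) ∨ (∃m ∀s (F(m,m) ∨ F(s,m))))
Drive negations inward (¬∀x A ≡ ∃x ¬A, ¬∃x A ≡ ∀x ¬A, De Morgan for ∧/∨):
  (∀r ∃t (F(t,t) ∨ F(t,r))) ∧ (∀m ∃s (¬F(m,m) ∧ ¬F(s,m)))
All bound variables are already distinct, so no renaming is needed.
Pull the quantifiers to the front (each side's bound variable is not free in the other side):
  ∀r ∃t ∀m ∃s ((F(t,t) ∨ F(t,r)) ∧ ¬F(m,m) ∧ ¬F(s,m))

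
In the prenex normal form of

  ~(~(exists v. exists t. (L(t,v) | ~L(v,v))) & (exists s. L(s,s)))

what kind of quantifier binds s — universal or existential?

universal

Push ¬ through the quantifiers and connectives to reach negation normal form:
  (exists v. exists t. (L(t,v) | ~L(v,v))) | (forall s. ~L(s,s))
All bound variables are already distinct, so no renaming is needed.
Extract every quantifier outward, since the variables are now distinct and don't occur free across branches:
  exists v. exists t. forall s. (L(t,v) | ~L(v,v) | ~L(s,s))
The quantifier exists s sits under an odd number of negations, so it flips to forall s.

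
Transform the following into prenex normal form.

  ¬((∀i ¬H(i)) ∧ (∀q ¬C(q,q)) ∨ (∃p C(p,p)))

∃i ∃q ∀p ((H(i) ∨ C(q,q)) ∧ ¬C(p,p))

Push ¬ through the quantifiers and connectives to reach negation normal form:
  ((∃i H(i)) ∨ (∃q C(q,q))) ∧ (∀p ¬C(p,p))
All bound variables are already distinct, so no renaming is needed.
Pull the quantifiers to the front (each side's bound variable is not free in the other side):
  ∃i ∃q ∀p ((H(i) ∨ C(q,q)) ∧ ¬C(p,p))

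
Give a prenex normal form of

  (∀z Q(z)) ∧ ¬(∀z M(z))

∀z ∃v1 (Q(z) ∧ ¬M(v1))

Push ¬ through the quantifiers and connectives to reach negation normal form:
  (∀z Q(z)) ∧ (∃z ¬M(z))
Rename bound variables to avoid capture: z↦v1.
  (∀z Q(z)) ∧ (∃v1 ¬M(v1))
Extract every quantifier outward, since the variables are now distinct and don't occur free across branches:
  ∀z ∃v1 (Q(z) ∧ ¬M(v1))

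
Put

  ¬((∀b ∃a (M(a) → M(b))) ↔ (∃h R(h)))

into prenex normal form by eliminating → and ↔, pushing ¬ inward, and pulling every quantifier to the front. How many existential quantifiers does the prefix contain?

3

Rewrite implications/biconditionals: A → B as ¬A ∨ B; A ↔ B as (¬A ∨ B) ∧ (¬B ∨ A).
  ¬((¬(∀b ∃a (¬M(a) ∨ M(b))) ∨ (∃h R(h))) ∧ (¬(∃h R(h)) ∨ (∀b ∃a (¬M(a) ∨ M(b)))))
Drive negations inward (¬∀x A ≡ ∃x ¬A, ¬∃x A ≡ ∀x ¬A, De Morgan for ∧/∨):
  (∀b ∃a (¬M(a) ∨ M(b))) ∧ (∀h ¬R(h)) ∨ (∃h R(h)) ∧ (∃b ∀a (M(a) ∧ ¬M(b)))
Rename bound variables to avoid capture: h↦q, b↦y1, a↦c.
  (∀b ∃a (¬M(a) ∨ M(b))) ∧ (∀h ¬R(h)) ∨ (∃q R(q)) ∧ (∃y1 ∀c (M(c) ∧ ¬M(y1)))
Pull the quantifiers to the front (each side's bound variable is not free in the other side):
  ∀b ∃a ∀h ∃q ∃y1 ∀c ((¬M(a) ∨ M(b)) ∧ ¬R(h) ∨ R(q) ∧ M(c) ∧ ¬M(y1))
The prefix is ∀b ∃a ∀h ∃q ∃y1 ∀c: 3 universal, 3 existential.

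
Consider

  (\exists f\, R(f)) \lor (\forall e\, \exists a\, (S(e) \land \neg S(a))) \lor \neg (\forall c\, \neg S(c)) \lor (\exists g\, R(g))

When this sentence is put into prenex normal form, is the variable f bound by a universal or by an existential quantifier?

existential

Move each ¬ inward, flipping quantifiers it crosses:
  (\exists f\, R(f)) \lor (\forall e\, \exists a\, (S(e) \land \neg S(a))) \lor (\exists c\, S(c)) \lor (\exists g\, R(g))
Finally move all quantifiers to the prefix:
  \exists f\, \forall e\, \exists a\, \exists c\, \exists g\, (R(f) \lor S(e) \land \neg S(a) \lor S(c) \lor R(g))
The quantifier \exists f sits under an even number of negations, so it remains existential.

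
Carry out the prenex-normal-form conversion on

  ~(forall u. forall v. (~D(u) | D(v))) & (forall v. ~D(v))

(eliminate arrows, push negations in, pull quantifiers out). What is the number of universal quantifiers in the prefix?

1

Drive negations inward (¬∀x A ≡ ∃x ¬A, ¬∃x A ≡ ∀x ¬A, De Morgan for ∧/∨):
  (exists u. exists v. (D(u) & ~D(v))) & (forall v. ~D(v))
Standardize variables apart so no two quantifiers bind the same name: v↦x.
  (exists u. exists v. (D(u) & ~D(v))) & (forall x. ~D(x))
Extract every quantifier outward, since the variables are now distinct and don't occur free across branches:
  exists u. exists v. forall x. (D(u) & ~D(v) & ~D(x))
The prefix is exists u exists v forall x: 1 universal, 2 existential.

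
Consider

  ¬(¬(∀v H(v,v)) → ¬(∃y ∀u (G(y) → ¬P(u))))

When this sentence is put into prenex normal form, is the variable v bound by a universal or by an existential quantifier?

existential

First replace A → B with ¬A ∨ B.
  ¬(¬¬(∀v H(v,v)) ∨ ¬(∃y ∀u (¬G(y) ∨ ¬P(u))))
Drive negations inward (¬∀x A ≡ ∃x ¬A, ¬∃x A ≡ ∀x ¬A, De Morgan for ∧/∨):
  (∃v ¬H(v,v)) ∧ (∃y ∀u (¬G(y) ∨ ¬P(u)))
Finally move all quantifiers to the prefix:
  ∃v ∃y ∀u (¬H(v,v) ∧ (¬G(y) ∨ ¬P(u)))
The quantifier ∀v sits under an odd number of negations (counting the antecedent side of each →), so it flips to ∃v.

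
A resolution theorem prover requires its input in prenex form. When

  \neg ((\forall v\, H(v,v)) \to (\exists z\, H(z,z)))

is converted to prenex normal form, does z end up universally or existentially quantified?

universal

Eliminate → and ↔ using ¬ and ∨.
  \neg (\neg (\forall v\, H(v,v)) \lor (\exists z\, H(z,z)))
Push ¬ through the quantifiers and connectives to reach negation normal form:
  (\forall v\, H(v,v)) \land (\forall z\, \neg H(z,z))
All bound variables are already distinct, so no renaming is needed.
Extract every quantifier outward, since the variables are now distinct and don't occur free across branches:
  \forall v\, \forall z\, (H(v,v) \land \neg H(z,z))
The quantifier \exists z sits under an odd number of negations (counting the antecedent side of each →), so it flips to \forall z.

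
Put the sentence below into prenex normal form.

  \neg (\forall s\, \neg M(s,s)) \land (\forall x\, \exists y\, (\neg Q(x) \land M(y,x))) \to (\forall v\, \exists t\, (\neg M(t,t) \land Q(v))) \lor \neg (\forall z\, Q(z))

Eliminate → and ↔ using ¬ and ∨.
  \neg (\neg (\forall s\, \neg M(s,s)) \land (\forall x\, \exists y\, (\neg Q(x) \land M(y,x)))) \lor (\forall v\, \exists t\, (\neg M(t,t) \land Q(v))) \lor \neg (\forall z\, Q(z))
Move each ¬ inward, flipping quantifiers it crosses:
  (\forall s\, \neg M(s,s)) \lor (\exists x\, \forall y\, (Q(x) \lor \neg M(y,x))) \lor (\forall v\, \exists t\, (\neg M(t,t) \land Q(v))) \lor (\exists z\, \neg Q(z))
Finally move all quantifiers to the prefix:
  \forall s\, \exists x\, \forall y\, \forall v\, \exists t\, \exists z\, (\neg M(s,s) \lor Q(x) \lor \neg M(y,x) \lor \neg M(t,t) \land Q(v) \lor \neg Q(z))

\forall s\, \exists x\, \forall y\, \forall v\, \exists t\, \exists z\, (\neg M(s,s) \lor Q(x) \lor \neg M(y,x) \lor \neg M(t,t) \land Q(v) \lor \neg Q(z))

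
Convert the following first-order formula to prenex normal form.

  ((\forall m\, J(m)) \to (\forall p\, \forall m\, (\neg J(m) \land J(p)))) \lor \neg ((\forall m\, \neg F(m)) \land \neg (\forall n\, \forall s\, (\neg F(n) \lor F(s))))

First replace A → B with ¬A ∨ B.
  \neg (\forall m\, J(m)) \lor (\forall p\, \forall m\, (\neg J(m) \land J(p))) \lor \neg ((\forall m\, \neg F(m)) \land \neg (\forall n\, \forall s\, (\neg F(n) \lor F(s))))
Drive negations inward (¬∀x A ≡ ∃x ¬A, ¬∃x A ≡ ∀x ¬A, De Morgan for ∧/∨):
  (\exists m\, \neg J(m)) \lor (\forall p\, \forall m\, (\neg J(m) \land J(p))) \lor (\exists m\, F(m)) \lor (\forall n\, \forall s\, (\neg F(n) \lor F(s)))
Standardize variables apart so no two quantifiers bind the same name: m↦x1, m↦z1.
  (\exists m\, \neg J(m)) \lor (\forall p\, \forall x1\, (\neg J(x1) \land J(p))) \lor (\exists z1\, F(z1)) \lor (\forall n\, \forall s\, (\neg F(n) \lor F(s)))
Extract every quantifier outward, since the variables are now distinct and don't occur free across branches:
  \exists m\, \forall p\, \forall x1\, \exists z1\, \forall n\, \forall s\, (\neg J(m) \lor \neg J(x1) \land J(p) \lor F(z1) \lor \neg F(n) \lor F(s))

\exists m\, \forall p\, \forall x1\, \exists z1\, \forall n\, \forall s\, (\neg J(m) \lor \neg J(x1) \land J(p) \lor F(z1) \lor \neg F(n) \lor F(s))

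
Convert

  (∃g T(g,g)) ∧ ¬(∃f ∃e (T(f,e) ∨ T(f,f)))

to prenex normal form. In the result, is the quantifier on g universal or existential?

existential

Push ¬ through the quantifiers and connectives to reach negation normal form:
  (∃g T(g,g)) ∧ (∀f ∀e (¬T(f,e) ∧ ¬T(f,f)))
All bound variables are already distinct, so no renaming is needed.
Pull the quantifiers to the front (each side's bound variable is not free in the other side):
  ∃g ∀f ∀e (T(g,g) ∧ ¬T(f,e) ∧ ¬T(f,f))
The quantifier ∃g sits under an even number of negations, so it remains existential.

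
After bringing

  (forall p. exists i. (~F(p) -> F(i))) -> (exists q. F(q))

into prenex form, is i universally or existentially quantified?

universal

Rewrite implications/biconditionals: A → B as ¬A ∨ B.
  ~(forall p. exists i. (~~F(p) | F(i))) | (exists q. F(q))
Push ¬ through the quantifiers and connectives to reach negation normal form:
  (exists p. forall i. (~F(p) & ~F(i))) | (exists q. F(q))
Extract every quantifier outward, since the variables are now distinct and don't occur free across branches:
  exists p. forall i. exists q. (~F(p) & ~F(i) | F(q))
The quantifier exists i sits under an odd number of negations (counting the antecedent side of each →), so it flips to forall i.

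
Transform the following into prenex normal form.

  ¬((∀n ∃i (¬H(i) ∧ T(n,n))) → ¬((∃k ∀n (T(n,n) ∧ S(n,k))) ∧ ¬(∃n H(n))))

First replace A → B with ¬A ∨ B.
  ¬(¬(∀n ∃i (¬H(i) ∧ T(n,n))) ∨ ¬((∃k ∀n (T(n,n) ∧ S(n,k))) ∧ ¬(∃n H(n))))
Push ¬ through the quantifiers and connectives to reach negation normal form:
  (∀n ∃i (¬H(i) ∧ T(n,n))) ∧ (∃k ∀n (T(n,n) ∧ S(n,k))) ∧ (∀n ¬H(n))
Standardize variables apart so no two quantifiers bind the same name: n↦v, n↦p.
  (∀n ∃i (¬H(i) ∧ T(n,n))) ∧ (∃k ∀v (T(v,v) ∧ S(v,k))) ∧ (∀p ¬H(p))
Pull the quantifiers to the front (each side's bound variable is not free in the other side):
  ∀n ∃i ∃k ∀v ∀p (¬H(i) ∧ T(n,n) ∧ T(v,v) ∧ S(v,k) ∧ ¬H(p))

∀n ∃i ∃k ∀v ∀p (¬H(i) ∧ T(n,n) ∧ T(v,v) ∧ S(v,k) ∧ ¬H(p))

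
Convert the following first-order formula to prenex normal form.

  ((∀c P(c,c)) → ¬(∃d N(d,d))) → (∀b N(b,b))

First replace A → B with ¬A ∨ B.
  ¬(¬(∀c P(c,c)) ∨ ¬(∃d N(d,d))) ∨ (∀b N(b,b))
Move each ¬ inward, flipping quantifiers it crosses:
  (∀c P(c,c)) ∧ (∃d N(d,d)) ∨ (∀b N(b,b))
Extract every quantifier outward, since the variables are now distinct and don't occur free across branches:
  ∀c ∃d ∀b (P(c,c) ∧ N(d,d) ∨ N(b,b))

∀c ∃d ∀b (P(c,c) ∧ N(d,d) ∨ N(b,b))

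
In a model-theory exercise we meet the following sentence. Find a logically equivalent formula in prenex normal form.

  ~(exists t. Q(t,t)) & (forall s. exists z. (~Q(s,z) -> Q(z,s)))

Eliminate → and ↔ using ¬ and ∨.
  ~(exists t. Q(t,t)) & (forall s. exists z. (~~Q(s,z) | Q(z,s)))
Move each ¬ inward, flipping quantifiers it crosses:
  (forall t. ~Q(t,t)) & (forall s. exists z. (Q(s,z) | Q(z,s)))
All bound variables are already distinct, so no renaming is needed.
Pull the quantifiers to the front (each side's bound variable is not free in the other side):
  forall t. forall s. exists z. (~Q(t,t) & (Q(s,z) | Q(z,s)))

forall t. forall s. exists z. (~Q(t,t) & (Q(s,z) | Q(z,s)))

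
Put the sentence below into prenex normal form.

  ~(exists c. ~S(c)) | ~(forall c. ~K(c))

forall c. exists t. (S(c) | K(t))

Move each ¬ inward, flipping quantifiers it crosses:
  (forall c. S(c)) | (exists c. K(c))
Rename bound variables to avoid capture: c↦t.
  (forall c. S(c)) | (exists t. K(t))
Finally move all quantifiers to the prefix:
  forall c. exists t. (S(c) | K(t))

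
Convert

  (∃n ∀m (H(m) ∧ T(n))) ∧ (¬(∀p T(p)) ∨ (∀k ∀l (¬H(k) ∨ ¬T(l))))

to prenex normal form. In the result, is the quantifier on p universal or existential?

existential

Drive negations inward (¬∀x A ≡ ∃x ¬A, ¬∃x A ≡ ∀x ¬A, De Morgan for ∧/∨):
  (∃n ∀m (H(m) ∧ T(n))) ∧ ((∃p ¬T(p)) ∨ (∀k ∀l (¬H(k) ∨ ¬T(l))))
All bound variables are already distinct, so no renaming is needed.
Finally move all quantifiers to the prefix:
  ∃n ∀m ∃p ∀k ∀l (H(m) ∧ T(n) ∧ (¬T(p) ∨ ¬H(k) ∨ ¬T(l)))
The quantifier ∀p sits under an odd number of negations, so it flips to ∃p.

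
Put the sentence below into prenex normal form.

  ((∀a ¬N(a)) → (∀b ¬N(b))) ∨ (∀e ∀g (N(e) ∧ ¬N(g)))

First replace A → B with ¬A ∨ B.
  ¬(∀a ¬N(a)) ∨ (∀b ¬N(b)) ∨ (∀e ∀g (N(e) ∧ ¬N(g)))
Push ¬ through the quantifiers and connectives to reach negation normal form:
  (∃a N(a)) ∨ (∀b ¬N(b)) ∨ (∀e ∀g (N(e) ∧ ¬N(g)))
All bound variables are already distinct, so no renaming is needed.
Pull the quantifiers to the front (each side's bound variable is not free in the other side):
  ∃a ∀b ∀e ∀g (N(a) ∨ ¬N(b) ∨ N(e) ∧ ¬N(g))

∃a ∀b ∀e ∀g (N(a) ∨ ¬N(b) ∨ N(e) ∧ ¬N(g))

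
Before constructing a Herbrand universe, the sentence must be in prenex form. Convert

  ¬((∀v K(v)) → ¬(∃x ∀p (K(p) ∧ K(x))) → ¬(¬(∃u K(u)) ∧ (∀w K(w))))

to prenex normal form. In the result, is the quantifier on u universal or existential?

First replace A → B with ¬A ∨ B.
  ¬(¬(∀v K(v)) ∨ ¬¬(∃x ∀p (K(p) ∧ K(x))) ∨ ¬(¬(∃u K(u)) ∧ (∀w K(w))))
Move each ¬ inward, flipping quantifiers it crosses:
  (∀v K(v)) ∧ (∀x ∃p (¬K(p) ∨ ¬K(x))) ∧ (∀u ¬K(u)) ∧ (∀w K(w))
All bound variables are already distinct, so no renaming is needed.
Extract every quantifier outward, since the variables are now distinct and don't occur free across branches:
  ∀v ∀x ∃p ∀u ∀w (K(v) ∧ (¬K(p) ∨ ¬K(x)) ∧ ¬K(u) ∧ K(w))
The quantifier ∃u sits under an odd number of negations (counting the antecedent side of each →), so it flips to ∀u.

universal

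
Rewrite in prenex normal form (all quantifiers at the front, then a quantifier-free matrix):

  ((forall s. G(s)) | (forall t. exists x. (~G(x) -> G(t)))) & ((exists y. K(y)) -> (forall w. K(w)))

forall s. forall t. exists x. forall y. forall w. ((G(s) | G(x) | G(t)) & (~K(y) | K(w)))

First replace A → B with ¬A ∨ B.
  ((forall s. G(s)) | (forall t. exists x. (~~G(x) | G(t)))) & (~(exists y. K(y)) | (forall w. K(w)))
Move each ¬ inward, flipping quantifiers it crosses:
  ((forall s. G(s)) | (forall t. exists x. (G(x) | G(t)))) & ((forall y. ~K(y)) | (forall w. K(w)))
All bound variables are already distinct, so no renaming is needed.
Finally move all quantifiers to the prefix:
  forall s. forall t. exists x. forall y. forall w. ((G(s) | G(x) | G(t)) & (~K(y) | K(w)))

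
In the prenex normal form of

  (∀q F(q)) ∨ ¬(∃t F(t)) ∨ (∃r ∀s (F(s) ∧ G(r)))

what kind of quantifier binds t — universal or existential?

Push ¬ through the quantifiers and connectives to reach negation normal form:
  (∀q F(q)) ∨ (∀t ¬F(t)) ∨ (∃r ∀s (F(s) ∧ G(r)))
All bound variables are already distinct, so no renaming is needed.
Extract every quantifier outward, since the variables are now distinct and don't occur free across branches:
  ∀q ∀t ∃r ∀s (F(q) ∨ ¬F(t) ∨ F(s) ∧ G(r))
The quantifier ∃t sits under an odd number of negations, so it flips to ∀t.

universal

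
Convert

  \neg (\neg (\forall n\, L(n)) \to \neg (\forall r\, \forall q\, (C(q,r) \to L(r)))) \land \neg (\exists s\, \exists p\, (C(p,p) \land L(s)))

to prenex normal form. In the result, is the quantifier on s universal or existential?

universal

First replace A → B with ¬A ∨ B.
  \neg (\neg \neg (\forall n\, L(n)) \lor \neg (\forall r\, \forall q\, (\neg C(q,r) \lor L(r)))) \land \neg (\exists s\, \exists p\, (C(p,p) \land L(s)))
Push ¬ through the quantifiers and connectives to reach negation normal form:
  (\exists n\, \neg L(n)) \land (\forall r\, \forall q\, (\neg C(q,r) \lor L(r))) \land (\forall s\, \forall p\, (\neg C(p,p) \lor \neg L(s)))
All bound variables are already distinct, so no renaming is needed.
Finally move all quantifiers to the prefix:
  \exists n\, \forall r\, \forall q\, \forall s\, \forall p\, (\neg L(n) \land (\neg C(q,r) \lor L(r)) \land (\neg C(p,p) \lor \neg L(s)))
The quantifier \exists s sits under an odd number of negations (counting the antecedent side of each →), so it flips to \forall s.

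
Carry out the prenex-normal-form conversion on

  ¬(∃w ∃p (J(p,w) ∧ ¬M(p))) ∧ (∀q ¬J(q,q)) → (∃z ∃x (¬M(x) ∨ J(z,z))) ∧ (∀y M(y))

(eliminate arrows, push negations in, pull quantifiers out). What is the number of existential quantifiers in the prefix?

5

Rewrite implications/biconditionals: A → B as ¬A ∨ B.
  ¬(¬(∃w ∃p (J(p,w) ∧ ¬M(p))) ∧ (∀q ¬J(q,q))) ∨ (∃z ∃x (¬M(x) ∨ J(z,z))) ∧ (∀y M(y))
Push ¬ through the quantifiers and connectives to reach negation normal form:
  (∃w ∃p (J(p,w) ∧ ¬M(p))) ∨ (∃q J(q,q)) ∨ (∃z ∃x (¬M(x) ∨ J(z,z))) ∧ (∀y M(y))
All bound variables are already distinct, so no renaming is needed.
Extract every quantifier outward, since the variables are now distinct and don't occur free across branches:
  ∃w ∃p ∃q ∃z ∃x ∀y (J(p,w) ∧ ¬M(p) ∨ J(q,q) ∨ (¬M(x) ∨ J(z,z)) ∧ M(y))
The prefix is ∃w ∃p ∃q ∃z ∃x ∀y: 1 universal, 5 existential.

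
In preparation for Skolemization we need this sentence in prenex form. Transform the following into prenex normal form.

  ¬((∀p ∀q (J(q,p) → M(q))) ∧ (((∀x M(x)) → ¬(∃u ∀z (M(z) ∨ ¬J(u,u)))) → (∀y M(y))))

∃p ∃q ∃x ∀u ∃z ∃y (J(q,p) ∧ ¬M(q) ∨ (¬M(x) ∨ ¬M(z) ∧ J(u,u)) ∧ ¬M(y))

Rewrite implications/biconditionals: A → B as ¬A ∨ B.
  ¬((∀p ∀q (¬J(q,p) ∨ M(q))) ∧ (¬(¬(∀x M(x)) ∨ ¬(∃u ∀z (M(z) ∨ ¬J(u,u)))) ∨ (∀y M(y))))
Move each ¬ inward, flipping quantifiers it crosses:
  (∃p ∃q (J(q,p) ∧ ¬M(q))) ∨ ((∃x ¬M(x)) ∨ (∀u ∃z (¬M(z) ∧ J(u,u)))) ∧ (∃y ¬M(y))
Pull the quantifiers to the front (each side's bound variable is not free in the other side):
  ∃p ∃q ∃x ∀u ∃z ∃y (J(q,p) ∧ ¬M(q) ∨ (¬M(x) ∨ ¬M(z) ∧ J(u,u)) ∧ ¬M(y))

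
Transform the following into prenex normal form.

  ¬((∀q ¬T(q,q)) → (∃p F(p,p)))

∀q ∀p (¬T(q,q) ∧ ¬F(p,p))

First replace A → B with ¬A ∨ B.
  ¬(¬(∀q ¬T(q,q)) ∨ (∃p F(p,p)))
Move each ¬ inward, flipping quantifiers it crosses:
  (∀q ¬T(q,q)) ∧ (∀p ¬F(p,p))
Finally move all quantifiers to the prefix:
  ∀q ∀p (¬T(q,q) ∧ ¬F(p,p))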